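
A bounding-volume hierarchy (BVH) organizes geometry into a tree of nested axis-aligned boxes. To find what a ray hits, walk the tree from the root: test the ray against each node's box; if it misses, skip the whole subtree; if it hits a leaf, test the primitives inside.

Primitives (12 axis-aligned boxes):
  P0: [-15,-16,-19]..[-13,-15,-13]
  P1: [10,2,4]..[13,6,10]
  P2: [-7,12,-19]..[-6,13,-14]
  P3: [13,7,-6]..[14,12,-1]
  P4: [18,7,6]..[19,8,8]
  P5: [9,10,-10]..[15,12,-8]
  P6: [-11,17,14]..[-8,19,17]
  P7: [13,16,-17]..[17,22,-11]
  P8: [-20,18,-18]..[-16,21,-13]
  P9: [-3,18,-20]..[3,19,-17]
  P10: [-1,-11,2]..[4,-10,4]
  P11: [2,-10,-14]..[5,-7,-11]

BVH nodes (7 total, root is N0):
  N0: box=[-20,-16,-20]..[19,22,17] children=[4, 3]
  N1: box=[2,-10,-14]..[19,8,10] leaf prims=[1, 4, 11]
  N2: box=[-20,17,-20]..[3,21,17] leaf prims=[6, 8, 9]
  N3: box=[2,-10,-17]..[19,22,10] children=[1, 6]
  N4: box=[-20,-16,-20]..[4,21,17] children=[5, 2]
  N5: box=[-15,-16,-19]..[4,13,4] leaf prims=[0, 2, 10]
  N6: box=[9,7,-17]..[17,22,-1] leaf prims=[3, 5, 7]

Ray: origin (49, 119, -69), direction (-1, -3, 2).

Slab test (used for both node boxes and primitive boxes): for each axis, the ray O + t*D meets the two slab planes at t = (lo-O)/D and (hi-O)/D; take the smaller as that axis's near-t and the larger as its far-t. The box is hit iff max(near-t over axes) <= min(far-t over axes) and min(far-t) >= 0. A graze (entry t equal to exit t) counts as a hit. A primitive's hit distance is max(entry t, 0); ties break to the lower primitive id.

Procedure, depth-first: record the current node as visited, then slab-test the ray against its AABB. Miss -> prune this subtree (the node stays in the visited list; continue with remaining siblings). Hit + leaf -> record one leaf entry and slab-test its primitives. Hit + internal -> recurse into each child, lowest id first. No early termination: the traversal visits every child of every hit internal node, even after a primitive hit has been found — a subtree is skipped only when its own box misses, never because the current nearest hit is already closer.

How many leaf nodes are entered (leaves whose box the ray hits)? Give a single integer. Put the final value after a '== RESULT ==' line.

Walk:
N0 x:[30,69] y:[97/3,45] z:[49/2,43] -> hit [97/3,43], descend [3, 4]
  N3 x:[30,47] y:[97/3,43] z:[26,79/2] -> hit [97/3,79/2], descend [1, 6]
    N1 x:[30,47] y:[37,43] z:[55/2,79/2] -> hit [37,79/2] leaf, test {P1@t=113/3, P4(miss), P11(miss)}
    N6 x:[32,40] y:[97/3,112/3] z:[26,34] -> hit [97/3,34] leaf, test {P3(miss), P5(miss), P7(miss)}
  N4 x:[45,69] y:[98/3,45] z:[49/2,43] -> miss, prune

5 AABB tests over nodes [0, 3, 1, 6, 4]; 2 leaves entered; closest P1.

== RESULT ==
2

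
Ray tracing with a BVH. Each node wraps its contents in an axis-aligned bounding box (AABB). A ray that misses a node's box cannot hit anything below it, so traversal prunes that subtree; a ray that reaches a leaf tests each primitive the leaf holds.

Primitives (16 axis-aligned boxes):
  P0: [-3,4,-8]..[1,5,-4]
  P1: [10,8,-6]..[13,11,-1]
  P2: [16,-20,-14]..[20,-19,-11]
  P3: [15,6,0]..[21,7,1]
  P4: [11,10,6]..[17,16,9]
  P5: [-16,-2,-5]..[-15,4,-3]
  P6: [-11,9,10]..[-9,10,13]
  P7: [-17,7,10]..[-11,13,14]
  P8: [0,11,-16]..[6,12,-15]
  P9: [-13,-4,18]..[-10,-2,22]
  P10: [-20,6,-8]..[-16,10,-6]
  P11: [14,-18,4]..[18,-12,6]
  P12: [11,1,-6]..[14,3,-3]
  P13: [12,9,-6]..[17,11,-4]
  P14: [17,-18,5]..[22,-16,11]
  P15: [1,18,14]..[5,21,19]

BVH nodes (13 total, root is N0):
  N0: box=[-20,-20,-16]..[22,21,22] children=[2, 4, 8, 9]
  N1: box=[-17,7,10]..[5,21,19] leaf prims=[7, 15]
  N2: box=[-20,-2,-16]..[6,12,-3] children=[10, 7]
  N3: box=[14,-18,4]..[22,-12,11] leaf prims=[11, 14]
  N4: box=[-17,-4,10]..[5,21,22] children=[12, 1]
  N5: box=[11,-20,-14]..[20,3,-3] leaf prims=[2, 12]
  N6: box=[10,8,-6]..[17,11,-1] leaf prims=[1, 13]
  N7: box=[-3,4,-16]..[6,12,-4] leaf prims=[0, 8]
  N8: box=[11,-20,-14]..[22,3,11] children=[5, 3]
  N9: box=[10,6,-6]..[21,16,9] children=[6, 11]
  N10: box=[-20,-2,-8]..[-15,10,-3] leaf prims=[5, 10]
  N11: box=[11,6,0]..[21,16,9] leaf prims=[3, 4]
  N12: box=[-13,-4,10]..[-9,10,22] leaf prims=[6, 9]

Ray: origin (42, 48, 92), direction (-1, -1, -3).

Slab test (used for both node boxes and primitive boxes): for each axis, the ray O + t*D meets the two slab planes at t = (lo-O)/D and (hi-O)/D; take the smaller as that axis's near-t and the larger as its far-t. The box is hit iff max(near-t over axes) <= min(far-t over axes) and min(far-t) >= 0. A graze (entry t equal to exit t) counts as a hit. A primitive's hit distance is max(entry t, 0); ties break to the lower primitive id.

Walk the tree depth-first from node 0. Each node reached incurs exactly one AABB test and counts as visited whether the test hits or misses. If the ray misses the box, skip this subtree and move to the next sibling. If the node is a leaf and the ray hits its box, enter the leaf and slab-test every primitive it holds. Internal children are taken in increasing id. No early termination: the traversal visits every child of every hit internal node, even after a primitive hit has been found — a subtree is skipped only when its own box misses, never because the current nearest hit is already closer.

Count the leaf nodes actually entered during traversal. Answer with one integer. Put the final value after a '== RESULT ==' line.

Traverse from the root:
N0 x:[20,62] y:[27,68] z:[70/3,36] -> hit [27,36], descend [2, 4, 8, 9]
  N2 x:[36,62] y:[36,50] z:[95/3,36] -> hit [36,36], descend [7, 10]
    N7 x:[36,45] y:[36,44] z:[32,36] -> hit [36,36] leaf, test {P0(miss), P8@t=36}
    N10 x:[57,62] y:[38,50] z:[95/3,100/3] -> miss, prune
  N4 x:[37,59] y:[27,52] z:[70/3,82/3] -> miss, prune
  N8 x:[20,31] y:[45,68] z:[27,106/3] -> miss, prune
  N9 x:[21,32] y:[32,42] z:[83/3,98/3] -> hit [32,32], descend [6, 11]
    N6 x:[25,32] y:[37,40] z:[31,98/3] -> miss, prune
    N11 x:[21,31] y:[32,42] z:[83/3,92/3] -> miss, prune

order=[0, 2, 7, 10, 4, 8, 9, 6, 11]  |boxes|=9  |leaves|=1  hit=P8

== RESULT ==
1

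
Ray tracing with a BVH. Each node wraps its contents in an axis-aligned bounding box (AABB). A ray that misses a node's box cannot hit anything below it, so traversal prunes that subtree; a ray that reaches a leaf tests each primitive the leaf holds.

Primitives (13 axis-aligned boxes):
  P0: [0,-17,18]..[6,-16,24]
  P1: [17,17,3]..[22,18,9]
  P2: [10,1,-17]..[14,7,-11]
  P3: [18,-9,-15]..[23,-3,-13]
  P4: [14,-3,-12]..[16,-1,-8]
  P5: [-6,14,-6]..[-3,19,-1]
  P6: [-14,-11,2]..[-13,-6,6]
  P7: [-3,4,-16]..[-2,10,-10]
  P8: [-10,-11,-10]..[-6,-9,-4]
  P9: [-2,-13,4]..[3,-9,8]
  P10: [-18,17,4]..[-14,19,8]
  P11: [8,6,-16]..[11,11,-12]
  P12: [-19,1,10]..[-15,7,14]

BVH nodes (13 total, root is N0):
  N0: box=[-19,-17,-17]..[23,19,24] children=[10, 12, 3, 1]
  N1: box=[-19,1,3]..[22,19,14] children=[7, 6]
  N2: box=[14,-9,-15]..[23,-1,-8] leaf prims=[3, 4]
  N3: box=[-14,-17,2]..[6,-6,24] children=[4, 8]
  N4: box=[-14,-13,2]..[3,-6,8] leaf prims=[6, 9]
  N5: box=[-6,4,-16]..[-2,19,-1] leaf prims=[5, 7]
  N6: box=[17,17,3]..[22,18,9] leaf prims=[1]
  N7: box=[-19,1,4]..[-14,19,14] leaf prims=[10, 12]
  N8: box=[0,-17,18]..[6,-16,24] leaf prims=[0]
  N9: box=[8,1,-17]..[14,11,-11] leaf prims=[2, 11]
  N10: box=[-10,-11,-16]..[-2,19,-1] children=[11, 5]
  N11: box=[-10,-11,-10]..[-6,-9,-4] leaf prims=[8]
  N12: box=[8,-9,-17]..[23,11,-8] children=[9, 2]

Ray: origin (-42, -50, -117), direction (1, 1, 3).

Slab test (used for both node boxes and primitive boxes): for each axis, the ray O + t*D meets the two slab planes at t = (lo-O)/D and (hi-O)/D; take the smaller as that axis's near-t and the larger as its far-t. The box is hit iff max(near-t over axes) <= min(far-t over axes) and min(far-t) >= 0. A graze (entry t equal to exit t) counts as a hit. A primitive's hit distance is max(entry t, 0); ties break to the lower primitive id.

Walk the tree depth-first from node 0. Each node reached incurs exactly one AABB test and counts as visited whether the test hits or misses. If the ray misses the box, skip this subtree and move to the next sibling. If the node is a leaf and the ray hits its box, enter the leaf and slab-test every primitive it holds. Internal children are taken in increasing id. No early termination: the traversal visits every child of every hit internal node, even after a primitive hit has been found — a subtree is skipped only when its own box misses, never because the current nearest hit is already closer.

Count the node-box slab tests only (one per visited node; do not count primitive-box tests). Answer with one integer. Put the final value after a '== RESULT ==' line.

Traverse from the root:
N0 x:[23,65] y:[33,69] z:[100/3,47] -> hit [100/3,47], descend [1, 3, 10, 12]
  N1 x:[23,64] y:[51,69] z:[40,131/3] -> miss, prune
  N3 x:[28,48] y:[33,44] z:[119/3,47] -> hit [119/3,44], descend [4, 8]
    N4 x:[28,45] y:[37,44] z:[119/3,125/3] -> hit [119/3,125/3] leaf, test {P6(miss), P9@t=121/3}
    N8 x:[42,48] y:[33,34] z:[45,47] -> miss, prune
  N10 x:[32,40] y:[39,69] z:[101/3,116/3] -> miss, prune
  N12 x:[50,65] y:[41,61] z:[100/3,109/3] -> miss, prune

order=[0, 1, 3, 4, 8, 10, 12]  |boxes|=7  |leaves|=1  hit=P9

== RESULT ==
7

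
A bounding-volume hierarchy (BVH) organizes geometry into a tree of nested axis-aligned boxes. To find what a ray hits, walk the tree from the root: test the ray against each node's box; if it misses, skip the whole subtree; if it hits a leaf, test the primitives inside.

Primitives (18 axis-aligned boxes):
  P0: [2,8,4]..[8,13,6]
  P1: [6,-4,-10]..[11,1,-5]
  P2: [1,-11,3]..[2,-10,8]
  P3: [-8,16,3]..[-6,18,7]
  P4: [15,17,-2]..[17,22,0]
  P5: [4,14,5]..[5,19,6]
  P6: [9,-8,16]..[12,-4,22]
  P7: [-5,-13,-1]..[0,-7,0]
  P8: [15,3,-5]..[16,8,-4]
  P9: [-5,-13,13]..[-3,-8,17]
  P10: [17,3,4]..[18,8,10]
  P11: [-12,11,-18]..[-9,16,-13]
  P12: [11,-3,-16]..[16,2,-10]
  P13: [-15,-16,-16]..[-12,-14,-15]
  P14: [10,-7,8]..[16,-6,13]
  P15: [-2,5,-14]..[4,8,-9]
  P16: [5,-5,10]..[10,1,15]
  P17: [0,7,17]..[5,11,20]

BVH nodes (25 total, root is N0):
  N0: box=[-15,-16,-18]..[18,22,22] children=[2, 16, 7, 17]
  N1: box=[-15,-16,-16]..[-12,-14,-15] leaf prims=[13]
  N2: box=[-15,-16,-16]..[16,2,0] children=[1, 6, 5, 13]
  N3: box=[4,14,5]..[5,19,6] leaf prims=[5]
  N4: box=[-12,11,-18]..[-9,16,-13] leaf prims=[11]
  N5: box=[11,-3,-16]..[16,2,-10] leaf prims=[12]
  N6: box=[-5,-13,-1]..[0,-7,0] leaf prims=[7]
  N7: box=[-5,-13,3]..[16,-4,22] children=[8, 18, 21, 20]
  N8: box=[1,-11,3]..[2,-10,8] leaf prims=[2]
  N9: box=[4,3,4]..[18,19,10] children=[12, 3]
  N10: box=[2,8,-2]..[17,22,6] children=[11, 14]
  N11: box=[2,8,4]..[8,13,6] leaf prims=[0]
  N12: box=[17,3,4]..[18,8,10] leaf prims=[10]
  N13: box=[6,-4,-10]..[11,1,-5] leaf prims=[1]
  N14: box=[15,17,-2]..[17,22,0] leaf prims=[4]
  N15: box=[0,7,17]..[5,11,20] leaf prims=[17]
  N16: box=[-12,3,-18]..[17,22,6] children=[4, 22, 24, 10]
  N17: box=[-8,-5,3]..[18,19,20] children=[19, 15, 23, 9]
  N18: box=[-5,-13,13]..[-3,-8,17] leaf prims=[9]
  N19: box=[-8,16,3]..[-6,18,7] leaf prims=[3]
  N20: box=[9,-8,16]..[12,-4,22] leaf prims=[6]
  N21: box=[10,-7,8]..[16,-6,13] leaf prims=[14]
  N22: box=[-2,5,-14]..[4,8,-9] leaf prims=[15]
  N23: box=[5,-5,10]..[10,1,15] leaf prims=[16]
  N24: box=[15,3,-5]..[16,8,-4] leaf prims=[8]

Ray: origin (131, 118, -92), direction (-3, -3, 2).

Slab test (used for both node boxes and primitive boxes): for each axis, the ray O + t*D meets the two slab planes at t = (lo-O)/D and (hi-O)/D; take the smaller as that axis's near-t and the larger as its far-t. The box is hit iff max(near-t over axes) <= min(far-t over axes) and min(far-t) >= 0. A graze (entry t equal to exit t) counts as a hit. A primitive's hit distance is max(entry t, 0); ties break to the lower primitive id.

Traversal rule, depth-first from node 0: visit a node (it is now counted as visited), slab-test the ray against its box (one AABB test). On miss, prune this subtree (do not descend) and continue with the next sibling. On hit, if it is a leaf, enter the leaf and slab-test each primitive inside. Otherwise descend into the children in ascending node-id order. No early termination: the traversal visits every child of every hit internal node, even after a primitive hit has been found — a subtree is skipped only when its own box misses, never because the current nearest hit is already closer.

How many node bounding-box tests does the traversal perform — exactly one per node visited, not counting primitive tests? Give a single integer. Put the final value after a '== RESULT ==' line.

Trace the traversal:
N0 x:[113/3,146/3] y:[32,134/3] z:[37,57] -> hit [113/3,134/3], descend [2, 7, 16, 17]
  N2 x:[115/3,146/3] y:[116/3,134/3] z:[38,46] -> hit [116/3,134/3], descend [1, 5, 6, 13]
    N1 x:[143/3,146/3] y:[44,134/3] z:[38,77/2] -> miss, prune
    N5 x:[115/3,40] y:[116/3,121/3] z:[38,41] -> hit [116/3,40] leaf, test {P12@t=116/3}
    N6 x:[131/3,136/3] y:[125/3,131/3] z:[91/2,46] -> miss, prune
    N13 x:[40,125/3] y:[39,122/3] z:[41,87/2] -> miss, prune
  N7 x:[115/3,136/3] y:[122/3,131/3] z:[95/2,57] -> miss, prune
  N16 x:[38,143/3] y:[32,115/3] z:[37,49] -> hit [38,115/3], descend [4, 10, 22, 24]
    N4 x:[140/3,143/3] y:[34,107/3] z:[37,79/2] -> miss, prune
    N10 x:[38,43] y:[32,110/3] z:[45,49] -> miss, prune
    N22 x:[127/3,133/3] y:[110/3,113/3] z:[39,83/2] -> miss, prune
    N24 x:[115/3,116/3] y:[110/3,115/3] z:[87/2,44] -> miss, prune
  N17 x:[113/3,139/3] y:[33,41] z:[95/2,56] -> miss, prune

Summary -> nodes [0, 2, 1, 5, 6, 13, 7, 16, 4, 10, 22, 24, 17]; box-tests=13; leaf-entries=1; first=P12

== RESULT ==
13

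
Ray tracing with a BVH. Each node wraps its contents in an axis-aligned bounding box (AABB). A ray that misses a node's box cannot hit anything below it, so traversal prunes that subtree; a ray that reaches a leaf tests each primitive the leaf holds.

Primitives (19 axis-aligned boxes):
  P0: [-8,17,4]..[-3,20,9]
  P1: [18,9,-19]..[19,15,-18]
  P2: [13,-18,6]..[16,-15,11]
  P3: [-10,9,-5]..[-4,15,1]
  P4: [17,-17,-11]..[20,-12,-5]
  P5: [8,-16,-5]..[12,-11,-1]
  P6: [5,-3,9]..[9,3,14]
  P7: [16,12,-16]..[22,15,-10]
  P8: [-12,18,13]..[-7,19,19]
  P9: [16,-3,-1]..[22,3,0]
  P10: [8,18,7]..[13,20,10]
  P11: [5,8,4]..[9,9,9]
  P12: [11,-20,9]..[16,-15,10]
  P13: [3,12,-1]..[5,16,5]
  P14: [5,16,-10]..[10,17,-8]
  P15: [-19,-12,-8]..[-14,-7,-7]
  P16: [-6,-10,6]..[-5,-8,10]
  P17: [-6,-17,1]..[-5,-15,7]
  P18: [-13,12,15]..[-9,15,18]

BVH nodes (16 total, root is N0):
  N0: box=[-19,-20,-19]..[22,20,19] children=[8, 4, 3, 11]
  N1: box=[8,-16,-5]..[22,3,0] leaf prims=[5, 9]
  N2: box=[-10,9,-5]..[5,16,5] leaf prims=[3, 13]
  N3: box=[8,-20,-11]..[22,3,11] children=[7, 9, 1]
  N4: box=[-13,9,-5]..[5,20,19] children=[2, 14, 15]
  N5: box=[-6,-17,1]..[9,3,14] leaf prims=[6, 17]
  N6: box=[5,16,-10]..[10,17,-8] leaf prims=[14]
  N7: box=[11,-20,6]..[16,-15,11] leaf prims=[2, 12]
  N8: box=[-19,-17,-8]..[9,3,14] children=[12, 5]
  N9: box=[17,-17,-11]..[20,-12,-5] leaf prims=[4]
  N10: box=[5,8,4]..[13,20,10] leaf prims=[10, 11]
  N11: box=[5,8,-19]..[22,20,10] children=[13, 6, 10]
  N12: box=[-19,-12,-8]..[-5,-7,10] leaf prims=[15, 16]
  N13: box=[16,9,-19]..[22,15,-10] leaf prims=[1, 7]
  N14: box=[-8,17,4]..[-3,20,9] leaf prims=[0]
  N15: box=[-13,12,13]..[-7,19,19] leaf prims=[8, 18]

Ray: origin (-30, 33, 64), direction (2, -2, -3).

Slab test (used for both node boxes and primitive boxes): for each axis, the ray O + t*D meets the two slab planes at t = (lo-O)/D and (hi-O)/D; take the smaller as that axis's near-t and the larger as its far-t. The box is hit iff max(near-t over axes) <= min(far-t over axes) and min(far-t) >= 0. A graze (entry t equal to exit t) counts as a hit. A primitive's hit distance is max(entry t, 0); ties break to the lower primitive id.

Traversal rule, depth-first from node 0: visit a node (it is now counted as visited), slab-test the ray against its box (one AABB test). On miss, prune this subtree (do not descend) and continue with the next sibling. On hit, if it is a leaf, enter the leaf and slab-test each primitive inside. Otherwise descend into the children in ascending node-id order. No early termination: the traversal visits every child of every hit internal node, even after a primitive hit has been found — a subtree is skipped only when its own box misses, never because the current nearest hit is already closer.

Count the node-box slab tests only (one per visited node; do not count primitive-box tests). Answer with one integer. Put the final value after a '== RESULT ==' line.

Traverse from the root:
N0 x:[11/2,26] y:[13/2,53/2] z:[15,83/3] -> hit [15,26], descend [3, 4, 8, 11]
  N3 x:[19,26] y:[15,53/2] z:[53/3,25] -> hit [19,25], descend [1, 7, 9]
    N1 x:[19,26] y:[15,49/2] z:[64/3,23] -> hit [64/3,23] leaf, test {P5(miss), P9(miss)}
    N7 x:[41/2,23] y:[24,53/2] z:[53/3,58/3] -> miss, prune
    N9 x:[47/2,25] y:[45/2,25] z:[23,25] -> hit [47/2,25] leaf, test {P4@t=47/2}
  N4 x:[17/2,35/2] y:[13/2,12] z:[15,23] -> miss, prune
  N8 x:[11/2,39/2] y:[15,25] z:[50/3,24] -> hit [50/3,39/2], descend [5, 12]
    N5 x:[12,39/2] y:[15,25] z:[50/3,21] -> hit [50/3,39/2] leaf, test {P6@t=35/2, P17(miss)}
    N12 x:[11/2,25/2] y:[20,45/2] z:[18,24] -> miss, prune
  N11 x:[35/2,26] y:[13/2,25/2] z:[18,83/3] -> miss, prune

10 AABB tests over nodes [0, 3, 1, 7, 9, 4, 8, 5, 12, 11]; 3 leaves entered; closest P6.

== RESULT ==
10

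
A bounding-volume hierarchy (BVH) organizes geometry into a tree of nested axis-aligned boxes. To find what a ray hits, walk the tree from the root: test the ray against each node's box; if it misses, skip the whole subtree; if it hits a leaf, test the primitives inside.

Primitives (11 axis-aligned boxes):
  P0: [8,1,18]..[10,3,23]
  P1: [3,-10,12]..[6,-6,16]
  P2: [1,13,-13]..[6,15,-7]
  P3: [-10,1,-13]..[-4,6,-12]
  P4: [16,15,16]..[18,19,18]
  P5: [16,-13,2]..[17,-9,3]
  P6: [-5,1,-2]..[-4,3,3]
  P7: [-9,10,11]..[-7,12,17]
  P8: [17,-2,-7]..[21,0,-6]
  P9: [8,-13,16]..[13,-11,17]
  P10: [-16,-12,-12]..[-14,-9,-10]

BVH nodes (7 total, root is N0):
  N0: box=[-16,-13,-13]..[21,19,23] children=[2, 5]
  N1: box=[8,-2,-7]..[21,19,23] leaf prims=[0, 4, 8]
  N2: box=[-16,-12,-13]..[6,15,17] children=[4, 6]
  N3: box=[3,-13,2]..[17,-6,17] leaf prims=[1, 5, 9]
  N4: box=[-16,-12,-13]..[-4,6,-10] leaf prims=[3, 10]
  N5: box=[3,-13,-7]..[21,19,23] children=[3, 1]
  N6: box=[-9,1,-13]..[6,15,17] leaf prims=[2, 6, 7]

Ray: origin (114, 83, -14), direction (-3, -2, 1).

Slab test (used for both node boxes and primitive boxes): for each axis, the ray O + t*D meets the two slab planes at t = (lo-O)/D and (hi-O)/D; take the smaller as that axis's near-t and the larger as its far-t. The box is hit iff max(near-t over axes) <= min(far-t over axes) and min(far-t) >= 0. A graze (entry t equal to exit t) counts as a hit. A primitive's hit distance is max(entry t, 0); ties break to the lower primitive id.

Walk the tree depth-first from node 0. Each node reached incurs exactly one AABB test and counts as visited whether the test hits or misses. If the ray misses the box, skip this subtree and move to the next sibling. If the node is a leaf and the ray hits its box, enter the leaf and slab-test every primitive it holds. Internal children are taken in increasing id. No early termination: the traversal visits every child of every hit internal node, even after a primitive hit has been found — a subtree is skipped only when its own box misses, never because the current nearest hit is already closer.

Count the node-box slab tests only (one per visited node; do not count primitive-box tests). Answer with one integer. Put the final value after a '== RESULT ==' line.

Trace the traversal:
N0 x:[31,130/3] y:[32,48] z:[1,37] -> hit [32,37], descend [2, 5]
  N2 x:[36,130/3] y:[34,95/2] z:[1,31] -> miss, prune
  N5 x:[31,37] y:[32,48] z:[7,37] -> hit [32,37], descend [1, 3]
    N1 x:[31,106/3] y:[32,85/2] z:[7,37] -> hit [32,106/3] leaf, test {P0(miss), P4@t=32, P8(miss)}
    N3 x:[97/3,37] y:[89/2,48] z:[16,31] -> miss, prune

order=[0, 2, 5, 1, 3]  |boxes|=5  |leaves|=1  hit=P4

== RESULT ==
5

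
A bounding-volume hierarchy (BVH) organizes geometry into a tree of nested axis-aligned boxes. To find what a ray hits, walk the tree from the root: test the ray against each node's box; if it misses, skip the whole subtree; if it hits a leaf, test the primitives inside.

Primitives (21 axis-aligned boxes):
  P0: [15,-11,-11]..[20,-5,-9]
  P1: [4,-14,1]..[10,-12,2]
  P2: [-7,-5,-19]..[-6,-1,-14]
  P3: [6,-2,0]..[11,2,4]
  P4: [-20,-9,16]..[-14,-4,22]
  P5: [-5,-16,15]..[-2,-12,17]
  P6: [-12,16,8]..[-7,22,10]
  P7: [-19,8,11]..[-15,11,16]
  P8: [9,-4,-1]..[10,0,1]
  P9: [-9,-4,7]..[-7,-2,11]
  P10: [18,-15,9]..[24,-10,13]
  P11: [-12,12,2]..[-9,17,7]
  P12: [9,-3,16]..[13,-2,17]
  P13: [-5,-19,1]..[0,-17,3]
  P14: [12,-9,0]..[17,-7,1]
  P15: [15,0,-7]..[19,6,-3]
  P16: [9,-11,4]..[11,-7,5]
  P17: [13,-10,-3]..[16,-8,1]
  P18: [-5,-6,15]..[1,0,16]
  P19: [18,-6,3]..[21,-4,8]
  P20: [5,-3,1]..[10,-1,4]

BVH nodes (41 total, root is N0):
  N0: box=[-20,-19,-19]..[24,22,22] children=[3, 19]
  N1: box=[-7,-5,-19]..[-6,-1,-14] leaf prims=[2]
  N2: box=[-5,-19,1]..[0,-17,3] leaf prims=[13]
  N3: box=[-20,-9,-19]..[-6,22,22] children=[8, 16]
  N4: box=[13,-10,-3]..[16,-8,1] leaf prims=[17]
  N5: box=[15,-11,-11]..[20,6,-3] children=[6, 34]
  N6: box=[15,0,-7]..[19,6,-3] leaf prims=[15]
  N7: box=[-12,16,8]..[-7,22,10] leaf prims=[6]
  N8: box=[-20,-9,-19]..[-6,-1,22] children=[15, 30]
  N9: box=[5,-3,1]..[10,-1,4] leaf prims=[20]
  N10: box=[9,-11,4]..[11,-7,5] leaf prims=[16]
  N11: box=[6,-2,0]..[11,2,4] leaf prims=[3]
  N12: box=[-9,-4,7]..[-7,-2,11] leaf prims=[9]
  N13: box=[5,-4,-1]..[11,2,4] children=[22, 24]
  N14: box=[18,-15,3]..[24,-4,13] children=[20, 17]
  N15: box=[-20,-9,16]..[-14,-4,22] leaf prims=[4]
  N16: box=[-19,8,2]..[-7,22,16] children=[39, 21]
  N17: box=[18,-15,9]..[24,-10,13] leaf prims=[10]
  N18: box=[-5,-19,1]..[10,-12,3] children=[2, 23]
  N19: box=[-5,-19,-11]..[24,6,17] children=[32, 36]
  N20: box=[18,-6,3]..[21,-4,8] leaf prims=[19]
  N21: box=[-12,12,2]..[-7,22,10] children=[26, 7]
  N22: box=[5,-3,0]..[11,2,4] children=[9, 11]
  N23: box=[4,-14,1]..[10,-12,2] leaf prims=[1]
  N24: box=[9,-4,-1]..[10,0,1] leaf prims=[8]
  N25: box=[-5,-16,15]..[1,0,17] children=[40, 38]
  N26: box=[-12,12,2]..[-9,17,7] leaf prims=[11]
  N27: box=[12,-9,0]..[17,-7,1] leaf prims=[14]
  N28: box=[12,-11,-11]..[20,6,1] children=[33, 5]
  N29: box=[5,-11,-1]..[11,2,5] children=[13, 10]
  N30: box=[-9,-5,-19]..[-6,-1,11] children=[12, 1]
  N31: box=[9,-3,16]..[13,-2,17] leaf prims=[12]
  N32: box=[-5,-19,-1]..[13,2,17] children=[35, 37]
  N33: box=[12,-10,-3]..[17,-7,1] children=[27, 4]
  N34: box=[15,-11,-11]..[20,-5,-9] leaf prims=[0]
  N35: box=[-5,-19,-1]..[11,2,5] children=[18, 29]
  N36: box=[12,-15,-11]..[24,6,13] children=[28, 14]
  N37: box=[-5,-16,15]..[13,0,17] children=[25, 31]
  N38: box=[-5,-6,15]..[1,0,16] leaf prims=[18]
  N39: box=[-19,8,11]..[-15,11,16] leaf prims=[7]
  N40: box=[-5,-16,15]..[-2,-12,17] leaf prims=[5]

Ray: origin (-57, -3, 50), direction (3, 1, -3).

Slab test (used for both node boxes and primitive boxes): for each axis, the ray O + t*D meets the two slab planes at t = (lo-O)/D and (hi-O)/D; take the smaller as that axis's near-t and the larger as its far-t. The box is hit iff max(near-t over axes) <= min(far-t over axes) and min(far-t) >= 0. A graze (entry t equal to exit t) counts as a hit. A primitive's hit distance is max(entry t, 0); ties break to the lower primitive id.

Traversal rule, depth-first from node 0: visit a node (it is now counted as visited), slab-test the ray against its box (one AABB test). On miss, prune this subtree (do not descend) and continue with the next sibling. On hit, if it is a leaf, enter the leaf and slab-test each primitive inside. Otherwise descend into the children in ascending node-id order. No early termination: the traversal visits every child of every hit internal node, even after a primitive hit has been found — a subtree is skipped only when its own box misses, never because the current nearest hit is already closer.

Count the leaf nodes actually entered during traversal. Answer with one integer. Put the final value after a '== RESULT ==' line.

Walk:
N0 x:[37/3,27] y:[-16,25] z:[28/3,23] -> hit [37/3,23], descend [3, 19]
  N3 x:[37/3,17] y:[-6,25] z:[28/3,23] -> hit [37/3,17], descend [8, 16]
    N8 x:[37/3,17] y:[-6,2] z:[28/3,23] -> miss, prune
    N16 x:[38/3,50/3] y:[11,25] z:[34/3,16] -> hit [38/3,16], descend [21, 39]
      N21 x:[15,50/3] y:[15,25] z:[40/3,16] -> hit [15,16], descend [7, 26]
        N7 x:[15,50/3] y:[19,25] z:[40/3,14] -> miss, prune
        N26 x:[15,16] y:[15,20] z:[43/3,16] -> hit [15,16] leaf, test {P11@t=15}
      N39 x:[38/3,14] y:[11,14] z:[34/3,13] -> hit [38/3,13] leaf, test {P7@t=38/3}
  N19 x:[52/3,27] y:[-16,9] z:[11,61/3] -> miss, prune

9 AABB tests over nodes [0, 3, 8, 16, 21, 7, 26, 39, 19]; 2 leaves entered; closest P7.

== RESULT ==
2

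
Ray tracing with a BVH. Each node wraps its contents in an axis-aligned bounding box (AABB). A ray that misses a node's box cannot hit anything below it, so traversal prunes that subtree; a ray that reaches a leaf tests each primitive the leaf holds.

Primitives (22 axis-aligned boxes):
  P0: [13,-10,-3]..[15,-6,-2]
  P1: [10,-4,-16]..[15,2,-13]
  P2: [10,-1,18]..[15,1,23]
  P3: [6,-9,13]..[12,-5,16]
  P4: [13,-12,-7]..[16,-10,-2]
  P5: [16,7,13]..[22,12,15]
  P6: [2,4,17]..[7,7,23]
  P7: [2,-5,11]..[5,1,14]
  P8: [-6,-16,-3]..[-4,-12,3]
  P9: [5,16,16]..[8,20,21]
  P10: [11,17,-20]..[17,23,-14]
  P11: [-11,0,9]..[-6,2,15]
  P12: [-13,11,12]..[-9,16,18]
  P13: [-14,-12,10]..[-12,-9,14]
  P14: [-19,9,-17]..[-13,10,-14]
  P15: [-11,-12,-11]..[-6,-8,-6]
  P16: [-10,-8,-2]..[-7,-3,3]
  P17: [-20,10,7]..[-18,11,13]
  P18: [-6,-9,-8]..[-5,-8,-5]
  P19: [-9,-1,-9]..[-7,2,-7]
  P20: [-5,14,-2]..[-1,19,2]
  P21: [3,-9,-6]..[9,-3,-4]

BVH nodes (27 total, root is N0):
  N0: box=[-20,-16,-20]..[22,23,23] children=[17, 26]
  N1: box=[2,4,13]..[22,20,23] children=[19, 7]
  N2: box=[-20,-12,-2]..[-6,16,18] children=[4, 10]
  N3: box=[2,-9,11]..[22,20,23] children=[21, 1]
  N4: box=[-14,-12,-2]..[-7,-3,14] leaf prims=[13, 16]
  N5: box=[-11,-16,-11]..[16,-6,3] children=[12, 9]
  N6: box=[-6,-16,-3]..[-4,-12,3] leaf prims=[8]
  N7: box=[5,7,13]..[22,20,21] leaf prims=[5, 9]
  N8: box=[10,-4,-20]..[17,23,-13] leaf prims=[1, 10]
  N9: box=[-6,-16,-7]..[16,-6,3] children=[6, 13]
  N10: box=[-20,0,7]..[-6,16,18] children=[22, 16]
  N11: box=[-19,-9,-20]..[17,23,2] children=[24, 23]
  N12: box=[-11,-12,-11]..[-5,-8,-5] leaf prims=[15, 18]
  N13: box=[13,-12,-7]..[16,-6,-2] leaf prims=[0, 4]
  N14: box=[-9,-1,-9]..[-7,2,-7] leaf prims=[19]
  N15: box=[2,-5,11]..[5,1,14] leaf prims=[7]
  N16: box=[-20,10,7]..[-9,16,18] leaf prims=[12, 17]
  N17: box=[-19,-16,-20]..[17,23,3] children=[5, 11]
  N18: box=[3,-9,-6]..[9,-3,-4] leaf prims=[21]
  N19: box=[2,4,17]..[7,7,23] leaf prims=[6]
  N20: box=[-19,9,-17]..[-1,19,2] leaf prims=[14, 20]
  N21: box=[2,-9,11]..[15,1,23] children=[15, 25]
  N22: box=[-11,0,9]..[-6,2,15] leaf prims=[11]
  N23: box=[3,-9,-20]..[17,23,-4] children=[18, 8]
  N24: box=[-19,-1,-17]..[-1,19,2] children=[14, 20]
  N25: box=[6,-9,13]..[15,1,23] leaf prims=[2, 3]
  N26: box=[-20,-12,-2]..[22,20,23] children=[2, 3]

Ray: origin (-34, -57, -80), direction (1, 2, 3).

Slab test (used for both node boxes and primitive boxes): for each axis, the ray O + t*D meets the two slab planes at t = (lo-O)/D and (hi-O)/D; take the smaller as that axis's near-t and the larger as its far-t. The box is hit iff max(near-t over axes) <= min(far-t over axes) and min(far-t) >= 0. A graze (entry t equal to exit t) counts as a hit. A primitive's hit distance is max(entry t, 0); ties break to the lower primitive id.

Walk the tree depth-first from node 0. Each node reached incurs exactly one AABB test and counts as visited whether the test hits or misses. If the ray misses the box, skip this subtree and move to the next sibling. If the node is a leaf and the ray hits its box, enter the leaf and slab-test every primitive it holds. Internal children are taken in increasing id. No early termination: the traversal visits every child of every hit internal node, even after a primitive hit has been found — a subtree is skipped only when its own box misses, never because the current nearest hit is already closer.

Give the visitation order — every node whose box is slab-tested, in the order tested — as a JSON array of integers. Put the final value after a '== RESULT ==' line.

Trace the traversal:
N0 x:[14,56] y:[41/2,40] z:[20,103/3] -> hit [41/2,103/3], descend [17, 26]
  N17 x:[15,51] y:[41/2,40] z:[20,83/3] -> hit [41/2,83/3], descend [5, 11]
    N5 x:[23,50] y:[41/2,51/2] z:[23,83/3] -> hit [23,51/2], descend [9, 12]
      N9 x:[28,50] y:[41/2,51/2] z:[73/3,83/3] -> miss, prune
      N12 x:[23,29] y:[45/2,49/2] z:[23,25] -> hit [23,49/2] leaf, test {P15@t=23, P18(miss)}
    N11 x:[15,51] y:[24,40] z:[20,82/3] -> hit [24,82/3], descend [23, 24]
      N23 x:[37,51] y:[24,40] z:[20,76/3] -> miss, prune
      N24 x:[15,33] y:[28,38] z:[21,82/3] -> miss, prune
  N26 x:[14,56] y:[45/2,77/2] z:[26,103/3] -> hit [26,103/3], descend [2, 3]
    N2 x:[14,28] y:[45/2,73/2] z:[26,98/3] -> hit [26,28], descend [4, 10]
      N4 x:[20,27] y:[45/2,27] z:[26,94/3] -> hit [26,27] leaf, test {P13(miss), P16@t=26}
      N10 x:[14,28] y:[57/2,73/2] z:[29,98/3] -> miss, prune
    N3 x:[36,56] y:[24,77/2] z:[91/3,103/3] -> miss, prune

Visited [0, 17, 5, 9, 12, 11, 23, 24, 26, 2, 4, 10, 3]. Tests: 13 box, 2 leaf. Nearest: P15.

== RESULT ==
[0, 17, 5, 9, 12, 11, 23, 24, 26, 2, 4, 10, 3]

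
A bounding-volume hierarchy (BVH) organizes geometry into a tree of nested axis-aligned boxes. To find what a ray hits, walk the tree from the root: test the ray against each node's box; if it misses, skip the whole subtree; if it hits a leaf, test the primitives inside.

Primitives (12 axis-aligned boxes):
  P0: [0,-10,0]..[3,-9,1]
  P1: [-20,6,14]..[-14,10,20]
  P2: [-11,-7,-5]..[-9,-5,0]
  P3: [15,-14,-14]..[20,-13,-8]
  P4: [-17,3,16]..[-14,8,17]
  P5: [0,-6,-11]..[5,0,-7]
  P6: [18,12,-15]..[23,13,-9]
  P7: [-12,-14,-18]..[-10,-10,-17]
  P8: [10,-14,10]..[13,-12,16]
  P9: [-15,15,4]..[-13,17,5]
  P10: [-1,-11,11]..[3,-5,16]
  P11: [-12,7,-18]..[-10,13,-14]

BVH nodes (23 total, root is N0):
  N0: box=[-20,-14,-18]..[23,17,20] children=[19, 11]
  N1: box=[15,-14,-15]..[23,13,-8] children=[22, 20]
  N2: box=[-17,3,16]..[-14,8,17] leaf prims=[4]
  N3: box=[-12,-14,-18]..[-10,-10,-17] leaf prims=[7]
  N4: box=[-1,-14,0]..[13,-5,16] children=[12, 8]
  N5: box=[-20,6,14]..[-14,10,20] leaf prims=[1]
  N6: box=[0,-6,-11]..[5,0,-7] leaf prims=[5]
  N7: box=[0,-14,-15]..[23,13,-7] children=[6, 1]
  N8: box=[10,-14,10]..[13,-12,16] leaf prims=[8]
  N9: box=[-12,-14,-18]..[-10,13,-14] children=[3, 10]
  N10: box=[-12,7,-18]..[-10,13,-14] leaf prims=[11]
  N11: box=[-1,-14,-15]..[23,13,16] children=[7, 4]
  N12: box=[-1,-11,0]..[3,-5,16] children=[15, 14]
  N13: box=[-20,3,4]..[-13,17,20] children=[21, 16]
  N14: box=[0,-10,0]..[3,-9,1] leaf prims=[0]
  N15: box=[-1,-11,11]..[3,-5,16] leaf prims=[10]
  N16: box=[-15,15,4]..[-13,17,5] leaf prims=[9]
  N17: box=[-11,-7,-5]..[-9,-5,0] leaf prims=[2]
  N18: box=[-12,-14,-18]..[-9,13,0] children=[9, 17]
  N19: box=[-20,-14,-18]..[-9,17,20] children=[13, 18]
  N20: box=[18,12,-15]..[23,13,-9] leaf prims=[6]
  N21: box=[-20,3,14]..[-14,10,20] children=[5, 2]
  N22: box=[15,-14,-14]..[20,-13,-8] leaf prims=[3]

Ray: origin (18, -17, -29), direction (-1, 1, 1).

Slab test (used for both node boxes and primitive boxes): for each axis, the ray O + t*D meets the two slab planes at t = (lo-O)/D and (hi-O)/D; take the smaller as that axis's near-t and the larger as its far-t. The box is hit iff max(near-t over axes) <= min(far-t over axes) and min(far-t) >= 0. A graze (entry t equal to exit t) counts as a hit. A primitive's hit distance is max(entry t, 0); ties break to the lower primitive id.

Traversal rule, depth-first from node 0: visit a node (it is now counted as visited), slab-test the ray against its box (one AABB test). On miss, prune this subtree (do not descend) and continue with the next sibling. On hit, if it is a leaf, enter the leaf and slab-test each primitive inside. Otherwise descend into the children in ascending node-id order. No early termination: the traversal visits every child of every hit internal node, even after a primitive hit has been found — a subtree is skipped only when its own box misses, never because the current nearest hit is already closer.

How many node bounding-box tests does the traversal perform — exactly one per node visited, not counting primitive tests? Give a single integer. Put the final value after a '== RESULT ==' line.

Walk:
N0 x:[-5,38] y:[3,34] z:[11,49] -> hit [11,34], descend [11, 19]
  N11 x:[-5,19] y:[3,30] z:[14,45] -> hit [14,19], descend [4, 7]
    N4 x:[5,19] y:[3,12] z:[29,45] -> miss, prune
    N7 x:[-5,18] y:[3,30] z:[14,22] -> hit [14,18], descend [1, 6]
      N1 x:[-5,3] y:[3,30] z:[14,21] -> miss, prune
      N6 x:[13,18] y:[11,17] z:[18,22] -> miss, prune
  N19 x:[27,38] y:[3,34] z:[11,49] -> hit [27,34], descend [13, 18]
    N13 x:[31,38] y:[20,34] z:[33,49] -> hit [33,34], descend [16, 21]
      N16 x:[31,33] y:[32,34] z:[33,34] -> hit [33,33] leaf, test {P9@t=33}
      N21 x:[32,38] y:[20,27] z:[43,49] -> miss, prune
    N18 x:[27,30] y:[3,30] z:[11,29] -> hit [27,29], descend [9, 17]
      N9 x:[28,30] y:[3,30] z:[11,15] -> miss, prune
      N17 x:[27,29] y:[10,12] z:[24,29] -> miss, prune

Summary -> nodes [0, 11, 4, 7, 1, 6, 19, 13, 16, 21, 18, 9, 17]; box-tests=13; leaf-entries=1; first=P9

== RESULT ==
13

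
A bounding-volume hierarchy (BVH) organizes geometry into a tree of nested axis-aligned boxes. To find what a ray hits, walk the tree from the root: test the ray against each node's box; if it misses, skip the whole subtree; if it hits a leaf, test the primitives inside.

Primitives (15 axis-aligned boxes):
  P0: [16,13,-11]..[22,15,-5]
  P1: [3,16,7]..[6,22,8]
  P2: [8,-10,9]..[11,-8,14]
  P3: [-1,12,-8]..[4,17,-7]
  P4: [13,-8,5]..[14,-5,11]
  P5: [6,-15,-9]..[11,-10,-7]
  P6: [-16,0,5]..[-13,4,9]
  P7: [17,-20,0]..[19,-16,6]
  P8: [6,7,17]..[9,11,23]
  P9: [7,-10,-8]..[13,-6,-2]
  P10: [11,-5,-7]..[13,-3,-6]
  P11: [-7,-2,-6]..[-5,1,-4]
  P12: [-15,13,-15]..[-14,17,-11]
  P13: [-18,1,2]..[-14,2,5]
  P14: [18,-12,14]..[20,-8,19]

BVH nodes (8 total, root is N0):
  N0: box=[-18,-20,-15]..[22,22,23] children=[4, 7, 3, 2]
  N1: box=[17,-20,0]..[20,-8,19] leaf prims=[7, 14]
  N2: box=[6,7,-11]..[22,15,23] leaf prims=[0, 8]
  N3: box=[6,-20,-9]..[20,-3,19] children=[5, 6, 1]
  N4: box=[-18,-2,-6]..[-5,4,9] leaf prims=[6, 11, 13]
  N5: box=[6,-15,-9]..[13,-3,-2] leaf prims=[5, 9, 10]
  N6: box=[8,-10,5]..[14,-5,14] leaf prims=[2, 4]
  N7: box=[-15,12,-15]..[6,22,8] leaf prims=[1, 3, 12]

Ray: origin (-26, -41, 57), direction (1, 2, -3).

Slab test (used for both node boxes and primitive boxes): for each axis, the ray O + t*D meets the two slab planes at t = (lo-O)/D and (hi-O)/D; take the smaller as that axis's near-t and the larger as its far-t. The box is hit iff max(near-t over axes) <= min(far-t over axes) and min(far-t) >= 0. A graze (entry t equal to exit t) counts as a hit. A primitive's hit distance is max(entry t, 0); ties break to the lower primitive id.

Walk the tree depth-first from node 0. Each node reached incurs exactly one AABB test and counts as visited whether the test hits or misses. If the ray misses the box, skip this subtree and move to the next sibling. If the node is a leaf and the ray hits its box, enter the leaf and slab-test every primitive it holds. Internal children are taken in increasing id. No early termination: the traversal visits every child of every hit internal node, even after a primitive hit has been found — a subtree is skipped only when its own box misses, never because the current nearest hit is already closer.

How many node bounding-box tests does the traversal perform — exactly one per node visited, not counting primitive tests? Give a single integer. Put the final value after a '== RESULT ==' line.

Traverse from the root:
N0 x:[8,48] y:[21/2,63/2] z:[34/3,24] -> hit [34/3,24], descend [2, 3, 4, 7]
  N2 x:[32,48] y:[24,28] z:[34/3,68/3] -> miss, prune
  N3 x:[32,46] y:[21/2,19] z:[38/3,22] -> miss, prune
  N4 x:[8,21] y:[39/2,45/2] z:[16,21] -> hit [39/2,21] leaf, test {P6(miss), P11@t=61/3, P13(miss)}
  N7 x:[11,32] y:[53/2,63/2] z:[49/3,24] -> miss, prune

5 AABB tests over nodes [0, 2, 3, 4, 7]; 1 leaf entered; closest P11.

== RESULT ==
5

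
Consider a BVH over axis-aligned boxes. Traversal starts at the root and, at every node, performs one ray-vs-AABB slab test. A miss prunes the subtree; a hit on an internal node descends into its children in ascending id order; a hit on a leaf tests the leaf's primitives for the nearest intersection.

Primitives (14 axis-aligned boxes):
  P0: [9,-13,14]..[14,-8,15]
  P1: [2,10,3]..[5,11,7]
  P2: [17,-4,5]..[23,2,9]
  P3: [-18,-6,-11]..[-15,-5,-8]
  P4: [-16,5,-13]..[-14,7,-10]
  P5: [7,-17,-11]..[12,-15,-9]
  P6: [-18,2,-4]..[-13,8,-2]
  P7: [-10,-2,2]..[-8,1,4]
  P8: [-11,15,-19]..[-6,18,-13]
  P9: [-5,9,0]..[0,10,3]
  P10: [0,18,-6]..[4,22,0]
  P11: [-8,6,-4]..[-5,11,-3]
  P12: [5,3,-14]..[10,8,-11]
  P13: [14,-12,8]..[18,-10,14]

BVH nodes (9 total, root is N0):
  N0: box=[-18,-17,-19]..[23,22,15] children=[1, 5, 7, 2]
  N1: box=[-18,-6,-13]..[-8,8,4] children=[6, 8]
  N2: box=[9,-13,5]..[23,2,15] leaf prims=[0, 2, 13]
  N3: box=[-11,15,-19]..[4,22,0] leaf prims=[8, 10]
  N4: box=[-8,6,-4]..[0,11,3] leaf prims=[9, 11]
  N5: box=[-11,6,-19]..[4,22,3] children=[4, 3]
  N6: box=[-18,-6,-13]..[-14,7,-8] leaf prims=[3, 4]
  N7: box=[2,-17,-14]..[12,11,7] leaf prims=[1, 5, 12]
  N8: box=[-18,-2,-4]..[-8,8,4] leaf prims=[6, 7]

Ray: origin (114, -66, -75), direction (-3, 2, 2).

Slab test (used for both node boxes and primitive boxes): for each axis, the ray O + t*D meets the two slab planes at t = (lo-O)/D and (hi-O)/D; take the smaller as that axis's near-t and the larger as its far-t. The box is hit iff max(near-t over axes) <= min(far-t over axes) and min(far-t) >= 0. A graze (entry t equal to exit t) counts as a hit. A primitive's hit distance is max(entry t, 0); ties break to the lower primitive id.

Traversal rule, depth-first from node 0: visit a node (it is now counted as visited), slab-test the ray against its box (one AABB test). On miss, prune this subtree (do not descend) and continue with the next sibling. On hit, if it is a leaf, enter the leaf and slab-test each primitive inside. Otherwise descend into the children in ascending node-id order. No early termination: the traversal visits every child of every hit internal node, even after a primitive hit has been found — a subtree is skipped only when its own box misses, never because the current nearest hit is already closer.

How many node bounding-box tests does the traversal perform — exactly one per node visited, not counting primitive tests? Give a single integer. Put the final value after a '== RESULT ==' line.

Trace the traversal:
N0 x:[91/3,44] y:[49/2,44] z:[28,45] -> hit [91/3,44], descend [1, 2, 5, 7]
  N1 x:[122/3,44] y:[30,37] z:[31,79/2] -> miss, prune
  N2 x:[91/3,35] y:[53/2,34] z:[40,45] -> miss, prune
  N5 x:[110/3,125/3] y:[36,44] z:[28,39] -> hit [110/3,39], descend [3, 4]
    N3 x:[110/3,125/3] y:[81/2,44] z:[28,75/2] -> miss, prune
    N4 x:[38,122/3] y:[36,77/2] z:[71/2,39] -> hit [38,77/2] leaf, test {P9@t=38, P11(miss)}
  N7 x:[34,112/3] y:[49/2,77/2] z:[61/2,41] -> hit [34,112/3] leaf, test {P1(miss), P5(miss), P12(miss)}

Summary -> nodes [0, 1, 2, 5, 3, 4, 7]; box-tests=7; leaf-entries=2; first=P9

== RESULT ==
7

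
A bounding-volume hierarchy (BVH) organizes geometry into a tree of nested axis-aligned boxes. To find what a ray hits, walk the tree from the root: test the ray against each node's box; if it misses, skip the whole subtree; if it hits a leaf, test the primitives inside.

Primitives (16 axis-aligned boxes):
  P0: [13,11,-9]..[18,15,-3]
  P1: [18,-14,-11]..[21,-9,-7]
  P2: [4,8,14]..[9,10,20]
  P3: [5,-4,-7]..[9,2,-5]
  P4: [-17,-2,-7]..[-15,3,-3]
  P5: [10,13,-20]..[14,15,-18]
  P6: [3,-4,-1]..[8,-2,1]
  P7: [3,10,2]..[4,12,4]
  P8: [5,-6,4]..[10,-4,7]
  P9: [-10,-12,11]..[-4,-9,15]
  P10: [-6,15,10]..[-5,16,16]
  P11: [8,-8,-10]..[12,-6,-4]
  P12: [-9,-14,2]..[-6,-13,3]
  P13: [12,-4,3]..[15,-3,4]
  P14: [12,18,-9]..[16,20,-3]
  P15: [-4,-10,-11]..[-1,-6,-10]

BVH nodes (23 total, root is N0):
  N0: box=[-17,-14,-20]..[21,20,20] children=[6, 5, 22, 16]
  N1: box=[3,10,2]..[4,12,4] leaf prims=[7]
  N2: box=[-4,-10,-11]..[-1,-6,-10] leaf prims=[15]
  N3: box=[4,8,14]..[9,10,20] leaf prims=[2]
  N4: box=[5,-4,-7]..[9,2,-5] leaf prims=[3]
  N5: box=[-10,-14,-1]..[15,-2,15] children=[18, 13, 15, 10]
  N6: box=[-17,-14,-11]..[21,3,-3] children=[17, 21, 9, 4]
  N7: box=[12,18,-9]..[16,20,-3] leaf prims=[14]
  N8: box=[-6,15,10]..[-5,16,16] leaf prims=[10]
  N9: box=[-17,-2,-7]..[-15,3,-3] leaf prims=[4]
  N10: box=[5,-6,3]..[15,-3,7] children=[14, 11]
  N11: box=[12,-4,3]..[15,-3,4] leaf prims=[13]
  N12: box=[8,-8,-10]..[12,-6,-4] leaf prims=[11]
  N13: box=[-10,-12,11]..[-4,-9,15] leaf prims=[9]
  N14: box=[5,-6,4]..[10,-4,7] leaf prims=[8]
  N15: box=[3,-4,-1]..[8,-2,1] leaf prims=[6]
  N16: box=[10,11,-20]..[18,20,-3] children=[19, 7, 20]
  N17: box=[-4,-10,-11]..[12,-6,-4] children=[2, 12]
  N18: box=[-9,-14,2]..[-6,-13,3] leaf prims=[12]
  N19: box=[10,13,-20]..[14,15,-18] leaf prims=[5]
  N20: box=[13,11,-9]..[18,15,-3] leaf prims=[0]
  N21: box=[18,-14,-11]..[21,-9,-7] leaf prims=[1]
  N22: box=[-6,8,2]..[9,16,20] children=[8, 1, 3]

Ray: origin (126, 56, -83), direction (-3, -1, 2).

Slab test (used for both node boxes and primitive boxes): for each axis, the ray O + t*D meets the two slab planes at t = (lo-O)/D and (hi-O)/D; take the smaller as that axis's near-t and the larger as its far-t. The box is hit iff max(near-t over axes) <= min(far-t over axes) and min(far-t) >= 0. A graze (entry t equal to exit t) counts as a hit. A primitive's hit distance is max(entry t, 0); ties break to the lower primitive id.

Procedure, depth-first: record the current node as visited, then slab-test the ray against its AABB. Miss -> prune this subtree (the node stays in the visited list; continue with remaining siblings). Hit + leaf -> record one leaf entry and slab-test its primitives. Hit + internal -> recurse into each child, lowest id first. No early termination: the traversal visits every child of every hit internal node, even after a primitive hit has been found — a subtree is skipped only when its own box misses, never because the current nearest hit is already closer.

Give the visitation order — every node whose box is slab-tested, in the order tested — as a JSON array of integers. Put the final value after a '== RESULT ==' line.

Trace the traversal:
N0 x:[35,143/3] y:[36,70] z:[63/2,103/2] -> hit [36,143/3], descend [5, 6, 16, 22]
  N5 x:[37,136/3] y:[58,70] z:[41,49] -> miss, prune
  N6 x:[35,143/3] y:[53,70] z:[36,40] -> miss, prune
  N16 x:[36,116/3] y:[36,45] z:[63/2,40] -> hit [36,116/3], descend [7, 19, 20]
    N7 x:[110/3,38] y:[36,38] z:[37,40] -> hit [37,38] leaf, test {P14@t=37}
    N19 x:[112/3,116/3] y:[41,43] z:[63/2,65/2] -> miss, prune
    N20 x:[36,113/3] y:[41,45] z:[37,40] -> miss, prune
  N22 x:[39,44] y:[40,48] z:[85/2,103/2] -> hit [85/2,44], descend [1, 3, 8]
    N1 x:[122/3,41] y:[44,46] z:[85/2,87/2] -> miss, prune
    N3 x:[39,122/3] y:[46,48] z:[97/2,103/2] -> miss, prune
    N8 x:[131/3,44] y:[40,41] z:[93/2,99/2] -> miss, prune

order=[0, 5, 6, 16, 7, 19, 20, 22, 1, 3, 8]  |boxes|=11  |leaves|=1  hit=P14

== RESULT ==
[0, 5, 6, 16, 7, 19, 20, 22, 1, 3, 8]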